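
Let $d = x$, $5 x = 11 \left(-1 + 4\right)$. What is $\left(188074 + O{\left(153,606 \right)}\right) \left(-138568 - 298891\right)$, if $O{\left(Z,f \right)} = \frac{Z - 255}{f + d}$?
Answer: $- \frac{84002357541256}{1021} \approx -8.2275 \cdot 10^{10}$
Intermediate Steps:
$x = \frac{33}{5}$ ($x = \frac{11 \left(-1 + 4\right)}{5} = \frac{11 \cdot 3}{5} = \frac{1}{5} \cdot 33 = \frac{33}{5} \approx 6.6$)
$d = \frac{33}{5} \approx 6.6$
$O{\left(Z,f \right)} = \frac{-255 + Z}{\frac{33}{5} + f}$ ($O{\left(Z,f \right)} = \frac{Z - 255}{f + \frac{33}{5}} = \frac{-255 + Z}{\frac{33}{5} + f}$)
$\left(188074 + O{\left(153,606 \right)}\right) \left(-138568 - 298891\right) = \left(188074 + \frac{5 \left(-255 + 153\right)}{33 + 5 \cdot 606}\right) \left(-138568 - 298891\right) = \left(188074 + 5 \frac{1}{33 + 3030} \left(-102\right)\right) \left(-437459\right) = \left(188074 + 5 \cdot \frac{1}{3063} \left(-102\right)\right) \left(-437459\right) = \left(188074 - \frac{170}{1021}\right) \left(-437459\right) = \frac{192023384}{1021} \left(-437459\right) = - \frac{84002357541256}{1021}$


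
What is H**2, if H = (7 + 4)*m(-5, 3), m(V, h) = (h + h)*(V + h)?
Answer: 17424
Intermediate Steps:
m(V, h) = 2*h*(V + h) (m(V, h) = (2*h)*(V + h) = 2*h*(V + h))
H = -132 (H = (7 + 4)*(2*3*(-5 + 3)) = 11*(2*3*(-2)) = 11*(-12) = -132)
H**2 = (-132)**2 = 17424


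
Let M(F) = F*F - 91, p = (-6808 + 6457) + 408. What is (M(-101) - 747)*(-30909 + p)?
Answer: -288867276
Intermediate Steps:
p = 57 (p = -351 + 408 = 57)
M(F) = -91 + F² (M(F) = F² - 91 = -91 + F²)
(M(-101) - 747)*(-30909 + p) = ((-91 + (-101)²) - 747)*(-30909 + 57) = ((-91 + 10201) - 747)*(-30852) = (10110 - 747)*(-30852) = 9363*(-30852) = -288867276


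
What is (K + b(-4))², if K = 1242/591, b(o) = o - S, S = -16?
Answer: 7717284/38809 ≈ 198.85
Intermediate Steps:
b(o) = 16 + o (b(o) = o - 1*(-16) = o + 16 = 16 + o)
K = 414/197 (K = 1242*(1/591) = 414/197 ≈ 2.1015)
(K + b(-4))² = (414/197 + (16 - 4))² = (414/197 + 12)² = (2778/197)² = 7717284/38809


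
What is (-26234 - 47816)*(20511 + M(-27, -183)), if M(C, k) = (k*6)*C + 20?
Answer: -3715606850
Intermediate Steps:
M(C, k) = 20 + 6*C*k (M(C, k) = (6*k)*C + 20 = 6*C*k + 20 = 20 + 6*C*k)
(-26234 - 47816)*(20511 + M(-27, -183)) = (-26234 - 47816)*(20511 + (20 + 6*(-27)*(-183))) = -74050*(20511 + (20 + 29646)) = -74050*(20511 + 29666) = -74050*50177 = -3715606850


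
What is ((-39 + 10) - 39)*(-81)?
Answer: 5508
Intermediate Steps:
((-39 + 10) - 39)*(-81) = (-29 - 39)*(-81) = -68*(-81) = 5508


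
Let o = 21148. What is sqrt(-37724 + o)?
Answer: 8*I*sqrt(259) ≈ 128.75*I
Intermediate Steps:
sqrt(-37724 + o) = sqrt(-37724 + 21148) = sqrt(-16576) = 8*I*sqrt(259)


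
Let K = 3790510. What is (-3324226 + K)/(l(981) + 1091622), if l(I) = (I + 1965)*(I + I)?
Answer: 77714/1145279 ≈ 0.067856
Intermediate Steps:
l(I) = 2*I*(1965 + I) (l(I) = (1965 + I)*(2*I) = 2*I*(1965 + I))
(-3324226 + K)/(l(981) + 1091622) = (-3324226 + 3790510)/(2*981*(1965 + 981) + 1091622) = 466284/(2*981*2946 + 1091622) = 466284/(5780052 + 1091622) = 466284/6871674 = 466284*(1/6871674) = 77714/1145279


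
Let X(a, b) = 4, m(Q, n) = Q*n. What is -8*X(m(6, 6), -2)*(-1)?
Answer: 32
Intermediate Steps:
-8*X(m(6, 6), -2)*(-1) = -8*4*(-1) = -32*(-1) = 32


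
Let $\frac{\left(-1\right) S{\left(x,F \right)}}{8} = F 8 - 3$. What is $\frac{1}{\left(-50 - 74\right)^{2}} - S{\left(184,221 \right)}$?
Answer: $\frac{217109121}{15376} \approx 14120.0$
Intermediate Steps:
$S{\left(x,F \right)} = 24 - 64 F$ ($S{\left(x,F \right)} = - 8 \left(F 8 - 3\right) = - 8 \left(8 F - 3\right) = - 8 \left(-3 + 8 F\right) = 24 - 64 F$)
$\frac{1}{\left(-50 - 74\right)^{2}} - S{\left(184,221 \right)} = \frac{1}{\left(-50 - 74\right)^{2}} - \left(24 - 14144\right) = \frac{1}{\left(-124\right)^{2}} - \left(24 - 14144\right) = \frac{1}{15376} - -14120 = \frac{1}{15376} + 14120 = \frac{217109121}{15376}$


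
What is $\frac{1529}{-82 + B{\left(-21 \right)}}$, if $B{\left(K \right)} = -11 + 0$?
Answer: $- \frac{1529}{93} \approx -16.441$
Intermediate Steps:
$B{\left(K \right)} = -11$
$\frac{1529}{-82 + B{\left(-21 \right)}} = \frac{1529}{-82 - 11} = \frac{1529}{-93} = 1529 \left(- \frac{1}{93}\right) = - \frac{1529}{93}$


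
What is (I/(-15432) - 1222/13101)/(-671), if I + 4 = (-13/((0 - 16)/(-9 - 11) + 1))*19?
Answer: 51023255/406977534216 ≈ 0.00012537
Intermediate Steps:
I = -1271/9 (I = -4 + (-13/((0 - 16)/(-9 - 11) + 1))*19 = -4 + (-13/(-16/(-20) + 1))*19 = -4 + (-13/(-16*(-1/20) + 1))*19 = -4 + (-13/(⅘ + 1))*19 = -4 + (-13/(9/5))*19 = -4 + ((5/9)*(-13))*19 = -4 - 65/9*19 = -4 - 1235/9 = -1271/9 ≈ -141.22)
(I/(-15432) - 1222/13101)/(-671) = (-1271/9/(-15432) - 1222/13101)/(-671) = (-1271/9*(-1/15432) - 1222*1/13101)*(-1/671) = (1271/138888 - 1222/13101)*(-1/671) = -51023255/606523896*(-1/671) = 51023255/406977534216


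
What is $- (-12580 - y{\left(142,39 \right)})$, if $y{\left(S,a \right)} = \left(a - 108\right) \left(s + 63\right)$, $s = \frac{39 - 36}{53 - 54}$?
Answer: $8440$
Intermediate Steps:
$s = -3$ ($s = \frac{3}{-1} = 3 \left(-1\right) = -3$)
$y{\left(S,a \right)} = -6480 + 60 a$ ($y{\left(S,a \right)} = \left(a - 108\right) \left(-3 + 63\right) = \left(-108 + a\right) 60 = -6480 + 60 a$)
$- (-12580 - y{\left(142,39 \right)}) = - (-12580 - \left(-6480 + 60 \cdot 39\right)) = - (-12580 - \left(-6480 + 2340\right)) = - (-12580 - -4140) = - (-12580 + 4140) = \left(-1\right) \left(-8440\right) = 8440$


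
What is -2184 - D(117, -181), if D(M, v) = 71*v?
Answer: 10667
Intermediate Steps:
-2184 - D(117, -181) = -2184 - 71*(-181) = -2184 - 1*(-12851) = -2184 + 12851 = 10667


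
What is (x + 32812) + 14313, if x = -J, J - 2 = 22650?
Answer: 24473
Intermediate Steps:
J = 22652 (J = 2 + 22650 = 22652)
x = -22652 (x = -1*22652 = -22652)
(x + 32812) + 14313 = (-22652 + 32812) + 14313 = 10160 + 14313 = 24473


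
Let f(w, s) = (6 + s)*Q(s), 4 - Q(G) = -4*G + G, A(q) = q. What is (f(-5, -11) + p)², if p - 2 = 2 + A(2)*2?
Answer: 23409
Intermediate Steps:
Q(G) = 4 + 3*G (Q(G) = 4 - (-4*G + G) = 4 - (-3)*G = 4 + 3*G)
f(w, s) = (4 + 3*s)*(6 + s) (f(w, s) = (6 + s)*(4 + 3*s) = (4 + 3*s)*(6 + s))
p = 8 (p = 2 + (2 + 2*2) = 2 + (2 + 4) = 2 + 6 = 8)
(f(-5, -11) + p)² = ((4 + 3*(-11))*(6 - 11) + 8)² = ((4 - 33)*(-5) + 8)² = (-29*(-5) + 8)² = (145 + 8)² = 153² = 23409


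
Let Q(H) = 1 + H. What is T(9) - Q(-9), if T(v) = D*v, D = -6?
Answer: -46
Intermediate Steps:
T(v) = -6*v
T(9) - Q(-9) = -6*9 - (1 - 9) = -54 - 1*(-8) = -54 + 8 = -46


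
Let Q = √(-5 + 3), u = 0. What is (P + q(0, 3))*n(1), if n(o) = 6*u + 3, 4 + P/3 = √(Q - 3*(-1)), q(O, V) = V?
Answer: -27 + 9*√(3 + I*√2) ≈ -11.006 + 3.581*I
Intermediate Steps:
Q = I*√2 (Q = √(-2) = I*√2 ≈ 1.4142*I)
P = -12 + 3*√(3 + I*√2) (P = -12 + 3*√(I*√2 - 3*(-1)) = -12 + 3*√(I*√2 + 3) = -12 + 3*√(3 + I*√2) ≈ -6.6685 + 1.1937*I)
n(o) = 3 (n(o) = 6*0 + 3 = 0 + 3 = 3)
(P + q(0, 3))*n(1) = ((-12 + 3*√(3 + I*√2)) + 3)*3 = (-9 + 3*√(3 + I*√2))*3 = -27 + 9*√(3 + I*√2)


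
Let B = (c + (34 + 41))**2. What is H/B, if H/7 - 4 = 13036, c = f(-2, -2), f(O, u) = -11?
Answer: 5705/256 ≈ 22.285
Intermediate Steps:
c = -11
H = 91280 (H = 28 + 7*13036 = 28 + 91252 = 91280)
B = 4096 (B = (-11 + (34 + 41))**2 = (-11 + 75)**2 = 64**2 = 4096)
H/B = 91280/4096 = 91280*(1/4096) = 5705/256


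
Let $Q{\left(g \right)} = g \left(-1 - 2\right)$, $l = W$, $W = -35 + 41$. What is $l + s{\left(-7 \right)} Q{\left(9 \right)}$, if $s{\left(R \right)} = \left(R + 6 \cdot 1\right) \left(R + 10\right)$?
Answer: $87$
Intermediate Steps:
$W = 6$
$l = 6$
$Q{\left(g \right)} = - 3 g$ ($Q{\left(g \right)} = g \left(-3\right) = - 3 g$)
$s{\left(R \right)} = \left(6 + R\right) \left(10 + R\right)$ ($s{\left(R \right)} = \left(R + 6\right) \left(10 + R\right) = \left(6 + R\right) \left(10 + R\right)$)
$l + s{\left(-7 \right)} Q{\left(9 \right)} = 6 + \left(60 + \left(-7\right)^{2} + 16 \left(-7\right)\right) \left(\left(-3\right) 9\right) = 6 + \left(60 + 49 - 112\right) \left(-27\right) = 6 - -81 = 6 + 81 = 87$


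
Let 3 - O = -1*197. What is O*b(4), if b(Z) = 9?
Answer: 1800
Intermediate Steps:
O = 200 (O = 3 - (-1)*197 = 3 - 1*(-197) = 3 + 197 = 200)
O*b(4) = 200*9 = 1800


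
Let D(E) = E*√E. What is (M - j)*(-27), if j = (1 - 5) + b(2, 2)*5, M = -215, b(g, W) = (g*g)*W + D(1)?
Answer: 6912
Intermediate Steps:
D(E) = E^(3/2)
b(g, W) = 1 + W*g² (b(g, W) = (g*g)*W + 1^(3/2) = g²*W + 1 = W*g² + 1 = 1 + W*g²)
j = 41 (j = (1 - 5) + (1 + 2*2²)*5 = -4 + (1 + 2*4)*5 = -4 + (1 + 8)*5 = -4 + 9*5 = -4 + 45 = 41)
(M - j)*(-27) = (-215 - 1*41)*(-27) = (-215 - 41)*(-27) = -256*(-27) = 6912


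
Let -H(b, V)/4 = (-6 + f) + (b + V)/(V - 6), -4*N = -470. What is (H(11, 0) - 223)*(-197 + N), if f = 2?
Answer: 31747/2 ≈ 15874.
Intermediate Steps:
N = 235/2 (N = -¼*(-470) = 235/2 ≈ 117.50)
H(b, V) = 16 - 4*(V + b)/(-6 + V) (H(b, V) = -4*((-6 + 2) + (b + V)/(V - 6)) = -4*(-4 + (V + b)/(-6 + V)) = 16 - 4*(V + b)/(-6 + V))
(H(11, 0) - 223)*(-197 + N) = (4*(-24 - 1*11 + 3*0)/(-6 + 0) - 223)*(-197 + 235/2) = (4*(-24 - 11 + 0)/(-6) - 223)*(-159/2) = (4*(-⅙)*(-35) - 223)*(-159/2) = (70/3 - 223)*(-159/2) = -599/3*(-159/2) = 31747/2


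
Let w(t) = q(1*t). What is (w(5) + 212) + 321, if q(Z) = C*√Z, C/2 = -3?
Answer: 533 - 6*√5 ≈ 519.58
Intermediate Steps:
C = -6 (C = 2*(-3) = -6)
q(Z) = -6*√Z
w(t) = -6*√t
(w(5) + 212) + 321 = (-6*√5 + 212) + 321 = (212 - 6*√5) + 321 = 533 - 6*√5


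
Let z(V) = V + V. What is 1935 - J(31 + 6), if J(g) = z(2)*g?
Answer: 1787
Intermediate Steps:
z(V) = 2*V
J(g) = 4*g (J(g) = (2*2)*g = 4*g)
1935 - J(31 + 6) = 1935 - 4*(31 + 6) = 1935 - 4*37 = 1935 - 1*148 = 1935 - 148 = 1787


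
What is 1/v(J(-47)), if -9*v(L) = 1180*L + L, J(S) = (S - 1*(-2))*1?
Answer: 1/5905 ≈ 0.00016935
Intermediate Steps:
J(S) = 2 + S (J(S) = (S + 2)*1 = (2 + S)*1 = 2 + S)
v(L) = -1181*L/9 (v(L) = -(1180*L + L)/9 = -1181*L/9)
1/v(J(-47)) = 1/(-1181*(2 - 47)/9) = 1/(-1181/9*(-45)) = 1/5905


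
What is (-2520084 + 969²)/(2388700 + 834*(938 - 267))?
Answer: -1581123/2948314 ≈ -0.53628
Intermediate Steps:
(-2520084 + 969²)/(2388700 + 834*(938 - 267)) = (-2520084 + 938961)/(2388700 + 834*671) = -1581123/(2388700 + 559614) = -1581123/2948314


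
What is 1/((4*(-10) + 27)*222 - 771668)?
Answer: -1/774554 ≈ -1.2911e-6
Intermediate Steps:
1/((4*(-10) + 27)*222 - 771668) = 1/((-40 + 27)*222 - 771668) = 1/(-13*222 - 771668) = 1/(-2886 - 771668) = 1/(-774554) = -1/774554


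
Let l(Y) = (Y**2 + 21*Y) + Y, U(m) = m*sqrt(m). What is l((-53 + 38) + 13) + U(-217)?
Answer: -40 - 217*I*sqrt(217) ≈ -40.0 - 3196.6*I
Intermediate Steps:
U(m) = m**(3/2)
l(Y) = Y**2 + 22*Y
l((-53 + 38) + 13) + U(-217) = ((-53 + 38) + 13)*(22 + ((-53 + 38) + 13)) + (-217)**(3/2) = (-15 + 13)*(22 + (-15 + 13)) - 217*I*sqrt(217) = -2*(22 - 2) - 217*I*sqrt(217) = -2*20 - 217*I*sqrt(217) = -40 - 217*I*sqrt(217)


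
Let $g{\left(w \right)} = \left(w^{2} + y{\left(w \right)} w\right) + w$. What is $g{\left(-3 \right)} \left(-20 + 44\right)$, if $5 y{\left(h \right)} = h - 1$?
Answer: $\frac{1008}{5} \approx 201.6$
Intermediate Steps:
$y{\left(h \right)} = - \frac{1}{5} + \frac{h}{5}$ ($y{\left(h \right)} = \frac{h - 1}{5} = \frac{-1 + h}{5} = - \frac{1}{5} + \frac{h}{5}$)
$g{\left(w \right)} = w + w^{2} + w \left(- \frac{1}{5} + \frac{w}{5}\right)$ ($g{\left(w \right)} = \left(w^{2} + \left(- \frac{1}{5} + \frac{w}{5}\right) w\right) + w = \left(w^{2} + w \left(- \frac{1}{5} + \frac{w}{5}\right)\right) + w = w + w^{2} + w \left(- \frac{1}{5} + \frac{w}{5}\right)$)
$g{\left(-3 \right)} \left(-20 + 44\right) = \frac{2}{5} \left(-3\right) \left(2 + 3 \left(-3\right)\right) \left(-20 + 44\right) = \frac{2}{5} \left(-3\right) \left(2 - 9\right) 24 = \frac{2}{5} \left(-3\right) \left(-7\right) 24 = \frac{42}{5} \cdot 24 = \frac{1008}{5}$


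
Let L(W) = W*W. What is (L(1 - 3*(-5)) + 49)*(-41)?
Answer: -12505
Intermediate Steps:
L(W) = W**2
(L(1 - 3*(-5)) + 49)*(-41) = ((1 - 3*(-5))**2 + 49)*(-41) = ((1 + 15)**2 + 49)*(-41) = (16**2 + 49)*(-41) = (256 + 49)*(-41) = 305*(-41) = -12505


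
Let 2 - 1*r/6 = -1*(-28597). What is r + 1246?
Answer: -170324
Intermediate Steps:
r = -171570 (r = 12 - (-6)*(-28597) = 12 - 6*28597 = 12 - 171582 = -171570)
r + 1246 = -171570 + 1246 = -170324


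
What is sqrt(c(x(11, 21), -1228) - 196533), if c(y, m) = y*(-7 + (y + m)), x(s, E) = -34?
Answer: 3*I*sqrt(17043) ≈ 391.65*I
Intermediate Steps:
c(y, m) = y*(-7 + m + y) (c(y, m) = y*(-7 + (m + y)) = y*(-7 + m + y))
sqrt(c(x(11, 21), -1228) - 196533) = sqrt(-34*(-7 - 1228 - 34) - 196533) = sqrt(-34*(-1269) - 196533) = sqrt(43146 - 196533) = sqrt(-153387) = 3*I*sqrt(17043)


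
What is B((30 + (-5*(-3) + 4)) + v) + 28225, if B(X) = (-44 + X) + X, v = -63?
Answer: 28153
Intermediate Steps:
B(X) = -44 + 2*X
B((30 + (-5*(-3) + 4)) + v) + 28225 = (-44 + 2*((30 + (-5*(-3) + 4)) - 63)) + 28225 = (-44 + 2*((30 + (15 + 4)) - 63)) + 28225 = (-44 + 2*((30 + 19) - 63)) + 28225 = (-44 + 2*(49 - 63)) + 28225 = (-44 + 2*(-14)) + 28225 = (-44 - 28) + 28225 = -72 + 28225 = 28153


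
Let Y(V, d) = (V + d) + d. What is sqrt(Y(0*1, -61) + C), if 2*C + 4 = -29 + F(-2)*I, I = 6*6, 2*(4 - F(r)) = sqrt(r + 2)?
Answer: I*sqrt(266)/2 ≈ 8.1548*I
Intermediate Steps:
Y(V, d) = V + 2*d
F(r) = 4 - sqrt(2 + r)/2 (F(r) = 4 - sqrt(r + 2)/2 = 4 - sqrt(2 + r)/2)
I = 36
C = 111/2 (C = -2 + (-29 + (4 - sqrt(2 - 2)/2)*36)/2 = -2 + (-29 + (4 - sqrt(0)/2)*36)/2 = -2 + (-29 + (4 - 1/2*0)*36)/2 = -2 + (-29 + (4 + 0)*36)/2 = -2 + (-29 + 4*36)/2 = -2 + (-29 + 144)/2 = -2 + (1/2)*115 = -2 + 115/2 = 111/2 ≈ 55.500)
sqrt(Y(0*1, -61) + C) = sqrt((0*1 + 2*(-61)) + 111/2) = sqrt((0 - 122) + 111/2) = sqrt(-122 + 111/2) = sqrt(-133/2) = I*sqrt(266)/2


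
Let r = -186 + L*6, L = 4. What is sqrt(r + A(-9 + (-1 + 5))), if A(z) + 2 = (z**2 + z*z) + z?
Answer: I*sqrt(119) ≈ 10.909*I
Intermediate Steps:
A(z) = -2 + z + 2*z**2 (A(z) = -2 + ((z**2 + z*z) + z) = -2 + ((z**2 + z**2) + z) = -2 + (2*z**2 + z) = -2 + (z + 2*z**2) = -2 + z + 2*z**2)
r = -162 (r = -186 + 4*6 = -186 + 24 = -162)
sqrt(r + A(-9 + (-1 + 5))) = sqrt(-162 + (-2 + (-9 + (-1 + 5)) + 2*(-9 + (-1 + 5))**2)) = sqrt(-162 + (-2 + (-9 + 4) + 2*(-9 + 4)**2)) = sqrt(-162 + (-2 - 5 + 2*(-5)**2)) = sqrt(-162 + (-2 - 5 + 2*25)) = sqrt(-162 + (-2 - 5 + 50)) = sqrt(-162 + 43) = sqrt(-119) = I*sqrt(119)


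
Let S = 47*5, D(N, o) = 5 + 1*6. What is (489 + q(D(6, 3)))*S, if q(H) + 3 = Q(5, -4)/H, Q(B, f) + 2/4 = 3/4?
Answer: 5025475/44 ≈ 1.1422e+5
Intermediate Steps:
D(N, o) = 11 (D(N, o) = 5 + 6 = 11)
S = 235
Q(B, f) = ¼ (Q(B, f) = -½ + 3/4 = -½ + 3*(¼) = -½ + ¾ = ¼)
q(H) = -3 + 1/(4*H)
(489 + q(D(6, 3)))*S = (489 + (-3 + (¼)/11))*235 = (489 + (-3 + (¼)*(1/11)))*235 = (489 + (-3 + 1/44))*235 = (489 - 131/44)*235 = (21385/44)*235 = 5025475/44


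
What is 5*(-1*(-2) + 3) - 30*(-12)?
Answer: 385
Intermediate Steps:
5*(-1*(-2) + 3) - 30*(-12) = 5*(2 + 3) + 360 = 5*5 + 360 = 25 + 360 = 385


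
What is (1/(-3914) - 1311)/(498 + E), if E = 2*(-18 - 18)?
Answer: -5131255/1667364 ≈ -3.0775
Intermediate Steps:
E = -72 (E = 2*(-36) = -72)
(1/(-3914) - 1311)/(498 + E) = (1/(-3914) - 1311)/(498 - 72) = (-1/3914 - 1311)/426 = -5131255/3914*1/426 = -5131255/1667364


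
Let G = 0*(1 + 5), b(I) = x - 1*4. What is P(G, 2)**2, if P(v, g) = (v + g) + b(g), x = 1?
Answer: 1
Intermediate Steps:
b(I) = -3 (b(I) = 1 - 1*4 = 1 - 4 = -3)
G = 0 (G = 0*6 = 0)
P(v, g) = -3 + g + v (P(v, g) = (v + g) - 3 = (g + v) - 3 = -3 + g + v)
P(G, 2)**2 = (-3 + 2 + 0)**2 = (-1)**2 = 1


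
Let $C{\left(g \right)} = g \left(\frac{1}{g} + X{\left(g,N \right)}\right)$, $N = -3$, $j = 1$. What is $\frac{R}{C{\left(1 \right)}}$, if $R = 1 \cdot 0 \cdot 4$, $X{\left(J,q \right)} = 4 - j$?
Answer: $0$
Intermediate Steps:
$X{\left(J,q \right)} = 3$ ($X{\left(J,q \right)} = 4 - 1 = 3$)
$R = 0$ ($R = 0 \cdot 4 = 0$)
$C{\left(g \right)} = g \left(3 + \frac{1}{g}\right)$ ($C{\left(g \right)} = g \left(\frac{1}{g} + 3\right) = g \left(3 + \frac{1}{g}\right)$)
$\frac{R}{C{\left(1 \right)}} = \frac{0}{1 + 3 \cdot 1} = \frac{0}{1 + 3} = \frac{0}{4} = 0 \cdot \frac{1}{4} = 0$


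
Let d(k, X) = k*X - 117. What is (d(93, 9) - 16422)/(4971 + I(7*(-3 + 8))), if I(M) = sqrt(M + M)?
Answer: -78054642/24710771 + 15702*sqrt(70)/24710771 ≈ -3.1534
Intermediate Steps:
d(k, X) = -117 + X*k (d(k, X) = X*k - 117 = -117 + X*k)
I(M) = sqrt(2)*sqrt(M) (I(M) = sqrt(2*M) = sqrt(2)*sqrt(M))
(d(93, 9) - 16422)/(4971 + I(7*(-3 + 8))) = ((-117 + 9*93) - 16422)/(4971 + sqrt(2)*sqrt(7*(-3 + 8))) = ((-117 + 837) - 16422)/(4971 + sqrt(2)*sqrt(7*5)) = (720 - 16422)/(4971 + sqrt(2)*sqrt(35)) = -15702/(4971 + sqrt(70))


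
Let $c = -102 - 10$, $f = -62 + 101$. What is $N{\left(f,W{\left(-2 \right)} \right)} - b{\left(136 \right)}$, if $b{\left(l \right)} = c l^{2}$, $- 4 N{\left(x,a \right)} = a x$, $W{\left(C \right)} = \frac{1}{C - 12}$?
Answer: $\frac{116006951}{56} \approx 2.0716 \cdot 10^{6}$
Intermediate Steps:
$f = 39$
$W{\left(C \right)} = \frac{1}{-12 + C}$
$c = -112$ ($c = -102 - 10 = -112$)
$N{\left(x,a \right)} = - \frac{a x}{4}$
$b{\left(l \right)} = - 112 l^{2}$
$N{\left(f,W{\left(-2 \right)} \right)} - b{\left(136 \right)} = \left(- \frac{1}{4}\right) \frac{1}{-12 - 2} \cdot 39 - - 112 \cdot 136^{2} = \left(- \frac{1}{4}\right) \frac{1}{-14} \cdot 39 - \left(-112\right) 18496 = \left(- \frac{1}{4}\right) \left(- \frac{1}{14}\right) 39 - -2071552 = \frac{39}{56} + 2071552 = \frac{116006951}{56}$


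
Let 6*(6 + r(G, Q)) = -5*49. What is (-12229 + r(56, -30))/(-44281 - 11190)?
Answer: 73655/332826 ≈ 0.22130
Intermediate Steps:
r(G, Q) = -281/6 (r(G, Q) = -6 + (-5*49)/6 = -6 + (1/6)*(-245) = -6 - 245/6 = -281/6)
(-12229 + r(56, -30))/(-44281 - 11190) = (-12229 - 281/6)/(-44281 - 11190) = -73655/6/(-55471) = -73655/6*(-1/55471) = 73655/332826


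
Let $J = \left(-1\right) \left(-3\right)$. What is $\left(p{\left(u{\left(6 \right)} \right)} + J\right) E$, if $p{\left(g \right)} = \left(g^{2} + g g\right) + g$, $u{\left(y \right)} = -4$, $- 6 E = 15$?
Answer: $- \frac{155}{2} \approx -77.5$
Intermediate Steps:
$E = - \frac{5}{2}$ ($E = \left(- \frac{1}{6}\right) 15 = - \frac{5}{2} \approx -2.5$)
$p{\left(g \right)} = g + 2 g^{2}$ ($p{\left(g \right)} = \left(g^{2} + g^{2}\right) + g = 2 g^{2} + g = g + 2 g^{2}$)
$J = 3$
$\left(p{\left(u{\left(6 \right)} \right)} + J\right) E = \left(- 4 \left(1 + 2 \left(-4\right)\right) + 3\right) \left(- \frac{5}{2}\right) = \left(- 4 \left(1 - 8\right) + 3\right) \left(- \frac{5}{2}\right) = \left(\left(-4\right) \left(-7\right) + 3\right) \left(- \frac{5}{2}\right) = \left(28 + 3\right) \left(- \frac{5}{2}\right) = 31 \left(- \frac{5}{2}\right) = - \frac{155}{2}$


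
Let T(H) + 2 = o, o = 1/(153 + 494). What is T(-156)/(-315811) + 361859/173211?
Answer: 73938771025726/35392154611287 ≈ 2.0891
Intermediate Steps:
o = 1/647 ≈ 0.0015456
T(H) = -1293/647 (T(H) = -2 + 1/647 = -1293/647)
T(-156)/(-315811) + 361859/173211 = -1293/647/(-315811) + 361859/173211 = -1293/647*(-1/315811) + 361859*(1/173211) = 1293/204329717 + 361859/173211 = 73938771025726/35392154611287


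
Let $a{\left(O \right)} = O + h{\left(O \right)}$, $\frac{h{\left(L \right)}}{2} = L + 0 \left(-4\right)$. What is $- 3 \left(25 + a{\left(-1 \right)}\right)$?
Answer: $-66$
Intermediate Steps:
$h{\left(L \right)} = 2 L$ ($h{\left(L \right)} = 2 \left(L + 0 \left(-4\right)\right) = 2 \left(L + 0\right) = 2 L$)
$a{\left(O \right)} = 3 O$ ($a{\left(O \right)} = O + 2 O = 3 O$)
$- 3 \left(25 + a{\left(-1 \right)}\right) = - 3 \left(25 + 3 \left(-1\right)\right) = - 3 \left(25 - 3\right) = \left(-3\right) 22 = -66$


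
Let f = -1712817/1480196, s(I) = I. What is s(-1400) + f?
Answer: -2073987217/1480196 ≈ -1401.2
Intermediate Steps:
f = -1712817/1480196 (f = -1712817*1/1480196 = -1712817/1480196 ≈ -1.1572)
s(-1400) + f = -1400 - 1712817/1480196 = -2073987217/1480196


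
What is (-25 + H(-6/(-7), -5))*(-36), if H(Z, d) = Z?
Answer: 6084/7 ≈ 869.14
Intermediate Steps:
(-25 + H(-6/(-7), -5))*(-36) = (-25 - 6/(-7))*(-36) = (-25 - 6*(-⅐))*(-36) = (-25 + 6/7)*(-36) = -169/7*(-36) = 6084/7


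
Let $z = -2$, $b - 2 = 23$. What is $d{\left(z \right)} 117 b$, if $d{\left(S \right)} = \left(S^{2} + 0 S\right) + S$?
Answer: $5850$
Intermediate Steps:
$b = 25$ ($b = 2 + 23 = 25$)
$d{\left(S \right)} = S + S^{2}$ ($d{\left(S \right)} = \left(S^{2} + 0\right) + S = S^{2} + S = S + S^{2}$)
$d{\left(z \right)} 117 b = - 2 \left(1 - 2\right) 117 \cdot 25 = \left(-2\right) \left(-1\right) 117 \cdot 25 = 2 \cdot 117 \cdot 25 = 234 \cdot 25 = 5850$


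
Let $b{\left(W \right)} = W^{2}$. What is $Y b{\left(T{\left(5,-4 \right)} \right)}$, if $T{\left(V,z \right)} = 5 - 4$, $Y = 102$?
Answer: $102$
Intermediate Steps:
$T{\left(V,z \right)} = 1$ ($T{\left(V,z \right)} = 5 - 4 = 1$)
$Y b{\left(T{\left(5,-4 \right)} \right)} = 102 \cdot 1^{2} = 102 \cdot 1 = 102$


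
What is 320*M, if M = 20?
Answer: 6400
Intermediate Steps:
320*M = 320*20 = 6400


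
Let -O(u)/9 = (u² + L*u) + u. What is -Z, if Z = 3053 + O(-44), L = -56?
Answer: 36151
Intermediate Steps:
O(u) = -9*u² + 495*u (O(u) = -9*((u² - 56*u) + u) = -9*(u² - 55*u) = -9*u² + 495*u)
Z = -36151 (Z = 3053 + 9*(-44)*(55 - 1*(-44)) = 3053 + 9*(-44)*(55 + 44) = 3053 + 9*(-44)*99 = 3053 - 39204 = -36151)
-Z = -1*(-36151) = 36151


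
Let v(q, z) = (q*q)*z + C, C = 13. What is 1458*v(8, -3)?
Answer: -260982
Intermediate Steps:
v(q, z) = 13 + z*q² (v(q, z) = (q*q)*z + 13 = q²*z + 13 = z*q² + 13 = 13 + z*q²)
1458*v(8, -3) = 1458*(13 - 3*8²) = 1458*(13 - 3*64) = 1458*(13 - 192) = 1458*(-179) = -260982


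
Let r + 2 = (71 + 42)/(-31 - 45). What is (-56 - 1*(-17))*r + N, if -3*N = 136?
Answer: 20669/228 ≈ 90.654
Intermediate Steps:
N = -136/3 (N = -⅓*136 = -136/3 ≈ -45.333)
r = -265/76 (r = -2 + (71 + 42)/(-31 - 45) = -2 + 113/(-76) = -2 + 113*(-1/76) = -2 - 113/76 = -265/76 ≈ -3.4868)
(-56 - 1*(-17))*r + N = (-56 - 1*(-17))*(-265/76) - 136/3 = (-56 + 17)*(-265/76) - 136/3 = -39*(-265/76) - 136/3 = 10335/76 - 136/3 = 20669/228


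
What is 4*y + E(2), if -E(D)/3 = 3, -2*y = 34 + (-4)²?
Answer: -109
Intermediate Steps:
y = -25 (y = -(34 + (-4)²)/2 = -(34 + 16)/2 = -½*50 = -25)
E(D) = -9 (E(D) = -3*3 = -9)
4*y + E(2) = 4*(-25) - 9 = -100 - 9 = -109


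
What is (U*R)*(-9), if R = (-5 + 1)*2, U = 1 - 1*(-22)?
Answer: 1656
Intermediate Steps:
U = 23 (U = 1 + 22 = 23)
R = -8 (R = -4*2 = -8)
(U*R)*(-9) = (23*(-8))*(-9) = -184*(-9) = 1656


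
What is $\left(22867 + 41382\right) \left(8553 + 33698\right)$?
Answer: $2714584499$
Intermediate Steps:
$\left(22867 + 41382\right) \left(8553 + 33698\right) = 64249 \cdot 42251 = 2714584499$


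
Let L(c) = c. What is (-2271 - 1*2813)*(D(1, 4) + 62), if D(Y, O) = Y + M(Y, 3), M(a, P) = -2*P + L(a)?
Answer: -294872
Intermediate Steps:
M(a, P) = a - 2*P (M(a, P) = -2*P + a = a - 2*P)
D(Y, O) = -6 + 2*Y (D(Y, O) = Y + (Y - 2*3) = Y + (Y - 6) = Y + (-6 + Y) = -6 + 2*Y)
(-2271 - 1*2813)*(D(1, 4) + 62) = (-2271 - 1*2813)*((-6 + 2*1) + 62) = (-2271 - 2813)*((-6 + 2) + 62) = -5084*(-4 + 62) = -5084*58 = -294872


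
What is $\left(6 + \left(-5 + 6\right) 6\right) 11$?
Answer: $132$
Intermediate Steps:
$\left(6 + \left(-5 + 6\right) 6\right) 11 = \left(6 + 1 \cdot 6\right) 11 = \left(6 + 6\right) 11 = 12 \cdot 11 = 132$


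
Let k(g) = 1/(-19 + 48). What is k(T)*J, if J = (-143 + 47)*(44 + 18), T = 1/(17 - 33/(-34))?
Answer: -5952/29 ≈ -205.24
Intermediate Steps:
T = 34/611 (T = 1/(17 - 33*(-1/34)) = 1/(17 + 33/34) = 1/(611/34) = 34/611 ≈ 0.055646)
k(g) = 1/29
J = -5952 (J = -96*62 = -5952)
k(T)*J = (1/29)*(-5952) = -5952/29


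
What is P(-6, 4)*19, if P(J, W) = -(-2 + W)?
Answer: -38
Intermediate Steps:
P(J, W) = 2 - W
P(-6, 4)*19 = (2 - 1*4)*19 = (2 - 4)*19 = -2*19 = -38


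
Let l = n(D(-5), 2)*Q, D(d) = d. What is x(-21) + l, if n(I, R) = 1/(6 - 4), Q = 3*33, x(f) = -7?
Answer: 85/2 ≈ 42.500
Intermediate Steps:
Q = 99
n(I, R) = ½ (n(I, R) = 1/2 = ½)
l = 99/2 (l = (½)*99 = 99/2 ≈ 49.500)
x(-21) + l = -7 + 99/2 = 85/2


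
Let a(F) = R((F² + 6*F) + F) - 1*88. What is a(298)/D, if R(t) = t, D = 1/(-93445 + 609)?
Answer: -8429694472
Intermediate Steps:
D = -1/92836 (D = 1/(-92836) = -1/92836 ≈ -1.0772e-5)
a(F) = -88 + F² + 7*F (a(F) = ((F² + 6*F) + F) - 1*88 = (F² + 7*F) - 88 = -88 + F² + 7*F)
a(298)/D = (-88 + 298*(7 + 298))/(-1/92836) = (-88 + 298*305)*(-92836) = (-88 + 90890)*(-92836) = 90802*(-92836) = -8429694472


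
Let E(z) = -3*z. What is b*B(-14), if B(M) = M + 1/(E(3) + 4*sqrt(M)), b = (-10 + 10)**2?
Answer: 0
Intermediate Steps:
b = 0 (b = 0**2 = 0)
B(M) = M + 1/(-9 + 4*sqrt(M)) (B(M) = M + 1/(-3*3 + 4*sqrt(M)) = M + 1/(-9 + 4*sqrt(M)))
b*B(-14) = 0*((1 - 9*(-14) + 4*(-14)**(3/2))/(-9 + 4*sqrt(-14))) = 0*((1 + 126 + 4*(-14*I*sqrt(14)))/(-9 + 4*(I*sqrt(14)))) = 0*((1 + 126 - 56*I*sqrt(14))/(-9 + 4*I*sqrt(14))) = 0*((127 - 56*I*sqrt(14))/(-9 + 4*I*sqrt(14))) = 0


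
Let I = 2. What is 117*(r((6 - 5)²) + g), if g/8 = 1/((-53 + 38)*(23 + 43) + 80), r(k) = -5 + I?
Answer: -12321/35 ≈ -352.03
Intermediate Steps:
r(k) = -3 (r(k) = -5 + 2 = -3)
g = -4/455 (g = 8/((-53 + 38)*(23 + 43) + 80) = 8/(-15*66 + 80) = 8/(-990 + 80) = 8/(-910) = 8*(-1/910) = -4/455 ≈ -0.0087912)
117*(r((6 - 5)²) + g) = 117*(-3 - 4/455) = 117*(-1369/455) = -12321/35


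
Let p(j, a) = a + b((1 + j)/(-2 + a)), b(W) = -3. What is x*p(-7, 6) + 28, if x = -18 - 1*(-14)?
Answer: 16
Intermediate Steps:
x = -4 (x = -18 + 14 = -4)
p(j, a) = -3 + a (p(j, a) = a - 3 = -3 + a)
x*p(-7, 6) + 28 = -4*(-3 + 6) + 28 = -4*3 + 28 = -12 + 28 = 16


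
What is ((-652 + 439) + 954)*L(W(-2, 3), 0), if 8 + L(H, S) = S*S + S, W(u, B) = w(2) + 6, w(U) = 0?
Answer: -5928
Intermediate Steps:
W(u, B) = 6 (W(u, B) = 0 + 6 = 6)
L(H, S) = -8 + S + S**2 (L(H, S) = -8 + (S*S + S) = -8 + (S**2 + S) = -8 + (S + S**2) = -8 + S + S**2)
((-652 + 439) + 954)*L(W(-2, 3), 0) = ((-652 + 439) + 954)*(-8 + 0 + 0**2) = (-213 + 954)*(-8 + 0 + 0) = 741*(-8) = -5928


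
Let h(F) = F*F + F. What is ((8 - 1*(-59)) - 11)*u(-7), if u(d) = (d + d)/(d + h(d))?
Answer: -112/5 ≈ -22.400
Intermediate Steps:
h(F) = F + F² (h(F) = F² + F = F + F²)
u(d) = 2*d/(d + d*(1 + d)) (u(d) = (d + d)/(d + d*(1 + d)) = (2*d)/(d + d*(1 + d)) = 2*d/(d + d*(1 + d)))
((8 - 1*(-59)) - 11)*u(-7) = ((8 - 1*(-59)) - 11)*(2/(2 - 7)) = ((8 + 59) - 11)*(2/(-5)) = (67 - 11)*(2*(-⅕)) = 56*(-⅖) = -112/5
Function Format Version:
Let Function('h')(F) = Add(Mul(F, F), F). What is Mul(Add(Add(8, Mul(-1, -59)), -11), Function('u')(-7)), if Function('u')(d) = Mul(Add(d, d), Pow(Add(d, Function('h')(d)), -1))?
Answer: Rational(-112, 5) ≈ -22.400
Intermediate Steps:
Function('h')(F) = Add(F, Pow(F, 2)) (Function('h')(F) = Add(Pow(F, 2), F) = Add(F, Pow(F, 2)))
Function('u')(d) = Mul(2, d, Pow(Add(d, Mul(d, Add(1, d))), -1)) (Function('u')(d) = Mul(Add(d, d), Pow(Add(d, Mul(d, Add(1, d))), -1)) = Mul(Mul(2, d), Pow(Add(d, Mul(d, Add(1, d))), -1)) = Mul(2, d, Pow(Add(d, Mul(d, Add(1, d))), -1)))
Mul(Add(Add(8, Mul(-1, -59)), -11), Function('u')(-7)) = Mul(Add(Add(8, Mul(-1, -59)), -11), Mul(2, Pow(Add(2, -7), -1))) = Mul(Add(Add(8, 59), -11), Mul(2, Pow(-5, -1))) = Mul(Add(67, -11), Mul(2, Rational(-1, 5))) = Mul(56, Rational(-2, 5)) = Rational(-112, 5)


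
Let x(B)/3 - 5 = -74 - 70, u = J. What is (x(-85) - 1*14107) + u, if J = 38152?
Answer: 23628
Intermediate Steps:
u = 38152
x(B) = -417 (x(B) = 15 + 3*(-74 - 70) = 15 + 3*(-144) = 15 - 432 = -417)
(x(-85) - 1*14107) + u = (-417 - 1*14107) + 38152 = (-417 - 14107) + 38152 = -14524 + 38152 = 23628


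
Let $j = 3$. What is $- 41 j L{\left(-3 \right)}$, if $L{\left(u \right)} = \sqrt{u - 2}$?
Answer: $- 123 i \sqrt{5} \approx - 275.04 i$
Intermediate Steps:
$L{\left(u \right)} = \sqrt{-2 + u}$
$- 41 j L{\left(-3 \right)} = \left(-41\right) 3 \sqrt{-2 - 3} = - 123 \sqrt{-5} = - 123 i \sqrt{5}$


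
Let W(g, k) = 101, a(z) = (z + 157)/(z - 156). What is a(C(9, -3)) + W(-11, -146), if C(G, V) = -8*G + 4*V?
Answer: 24167/240 ≈ 100.70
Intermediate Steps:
a(z) = (157 + z)/(-156 + z)
a(C(9, -3)) + W(-11, -146) = (157 + (-8*9 + 4*(-3)))/(-156 + (-8*9 + 4*(-3))) + 101 = (157 + (-72 - 12))/(-156 + (-72 - 12)) + 101 = (157 - 84)/(-156 - 84) + 101 = 73/(-240) + 101 = -1/240*73 + 101 = -73/240 + 101 = 24167/240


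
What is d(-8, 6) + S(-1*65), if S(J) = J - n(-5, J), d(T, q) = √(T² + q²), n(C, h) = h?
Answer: 10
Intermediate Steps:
S(J) = 0 (S(J) = J - J = 0)
d(-8, 6) + S(-1*65) = √((-8)² + 6²) + 0 = √(64 + 36) + 0 = √100 + 0 = 10 + 0 = 10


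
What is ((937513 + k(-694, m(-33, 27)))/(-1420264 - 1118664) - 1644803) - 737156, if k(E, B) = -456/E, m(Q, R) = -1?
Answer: -2098525298100583/881008016 ≈ -2.3820e+6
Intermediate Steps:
((937513 + k(-694, m(-33, 27)))/(-1420264 - 1118664) - 1644803) - 737156 = ((937513 - 456/(-694))/(-1420264 - 1118664) - 1644803) - 737156 = ((937513 - 456*(-1/694))/(-2538928) - 1644803) - 737156 = ((937513 + 228/347)*(-1/2538928) - 1644803) - 737156 = ((325317239/347)*(-1/2538928) - 1644803) - 737156 = (-325317239/881008016 - 1644803) - 737156 = -1449084953058087/881008016 - 737156 = -2098525298100583/881008016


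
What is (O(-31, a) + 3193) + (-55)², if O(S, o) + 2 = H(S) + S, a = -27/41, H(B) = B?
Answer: 6154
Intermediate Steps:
a = -27/41 (a = -27*1/41 = -27/41 ≈ -0.65854)
O(S, o) = -2 + 2*S (O(S, o) = -2 + (S + S) = -2 + 2*S)
(O(-31, a) + 3193) + (-55)² = ((-2 + 2*(-31)) + 3193) + (-55)² = ((-2 - 62) + 3193) + 3025 = (-64 + 3193) + 3025 = 3129 + 3025 = 6154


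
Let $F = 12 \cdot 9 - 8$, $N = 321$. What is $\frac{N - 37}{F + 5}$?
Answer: $\frac{284}{105} \approx 2.7048$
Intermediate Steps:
$F = 100$ ($F = 108 - 8 = 100$)
$\frac{N - 37}{F + 5} = \frac{321 - 37}{100 + 5} = \frac{284}{105}$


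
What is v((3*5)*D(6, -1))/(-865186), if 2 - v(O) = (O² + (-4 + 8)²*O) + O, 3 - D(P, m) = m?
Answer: 2309/432593 ≈ 0.0053376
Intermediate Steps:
D(P, m) = 3 - m
v(O) = 2 - O² - 17*O (v(O) = 2 - ((O² + (-4 + 8)²*O) + O) = 2 - ((O² + 4²*O) + O) = 2 - ((O² + 16*O) + O) = 2 - (O² + 17*O) = 2 + (-O² - 17*O) = 2 - O² - 17*O)
v((3*5)*D(6, -1))/(-865186) = (2 - ((3*5)*(3 - 1*(-1)))² - 17*3*5*(3 - 1*(-1)))/(-865186) = (2 - (15*(3 + 1))² - 255*(3 + 1))*(-1/865186) = (2 - (15*4)² - 255*4)*(-1/865186) = (2 - 1*60² - 17*60)*(-1/865186) = (2 - 1*3600 - 1020)*(-1/865186) = (2 - 3600 - 1020)*(-1/865186) = -4618*(-1/865186) = 2309/432593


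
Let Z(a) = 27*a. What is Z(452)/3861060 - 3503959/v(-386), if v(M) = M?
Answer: 1127416720607/124197430 ≈ 9077.6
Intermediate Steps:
Z(452)/3861060 - 3503959/v(-386) = (27*452)/3861060 - 3503959/(-386) = 12204*(1/3861060) - 3503959*(-1/386) = 1017/321755 + 3503959/386 = 1127416720607/124197430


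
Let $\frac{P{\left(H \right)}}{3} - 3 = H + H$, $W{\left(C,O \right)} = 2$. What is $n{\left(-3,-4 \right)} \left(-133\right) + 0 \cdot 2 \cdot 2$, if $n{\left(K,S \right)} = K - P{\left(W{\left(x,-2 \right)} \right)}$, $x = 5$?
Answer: $3192$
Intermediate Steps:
$P{\left(H \right)} = 9 + 6 H$ ($P{\left(H \right)} = 9 + 3 \left(H + H\right) = 9 + 3 \cdot 2 H = 9 + 6 H$)
$n{\left(K,S \right)} = -21 + K$ ($n{\left(K,S \right)} = K - \left(9 + 6 \cdot 2\right) = K - \left(9 + 12\right) = K - 21 = -21 + K$)
$n{\left(-3,-4 \right)} \left(-133\right) + 0 \cdot 2 \cdot 2 = \left(-21 - 3\right) \left(-133\right) + 0 \cdot 2 \cdot 2 = \left(-24\right) \left(-133\right) + 0 \cdot 2 = 3192 + 0 = 3192$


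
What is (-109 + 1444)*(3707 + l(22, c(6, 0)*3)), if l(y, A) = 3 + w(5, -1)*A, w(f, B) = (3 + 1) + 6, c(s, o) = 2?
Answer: 5032950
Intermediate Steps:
w(f, B) = 10 (w(f, B) = 4 + 6 = 10)
l(y, A) = 3 + 10*A
(-109 + 1444)*(3707 + l(22, c(6, 0)*3)) = (-109 + 1444)*(3707 + (3 + 10*(2*3))) = 1335*(3707 + (3 + 10*6)) = 1335*(3707 + (3 + 60)) = 1335*(3707 + 63) = 1335*3770 = 5032950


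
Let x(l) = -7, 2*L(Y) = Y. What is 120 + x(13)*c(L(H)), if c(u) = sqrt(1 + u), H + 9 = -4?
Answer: 120 - 7*I*sqrt(22)/2 ≈ 120.0 - 16.416*I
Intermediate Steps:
H = -13 (H = -9 - 4 = -13)
L(Y) = Y/2
120 + x(13)*c(L(H)) = 120 - 7*sqrt(1 + (1/2)*(-13)) = 120 - 7*sqrt(1 - 13/2) = 120 - 7*I*sqrt(22)/2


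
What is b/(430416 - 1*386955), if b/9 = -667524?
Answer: -60684/439 ≈ -138.23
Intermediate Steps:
b = -6007716 (b = 9*(-667524) = -6007716)
b/(430416 - 1*386955) = -6007716/(430416 - 1*386955) = -6007716/(430416 - 386955) = -6007716/43461 = -6007716*1/43461 = -60684/439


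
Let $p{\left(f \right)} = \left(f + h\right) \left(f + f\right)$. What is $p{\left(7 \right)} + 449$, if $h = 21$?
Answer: $841$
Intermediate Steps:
$p{\left(f \right)} = 2 f \left(21 + f\right)$ ($p{\left(f \right)} = \left(f + 21\right) \left(f + f\right) = \left(21 + f\right) 2 f = 2 f \left(21 + f\right)$)
$p{\left(7 \right)} + 449 = 2 \cdot 7 \left(21 + 7\right) + 449 = 2 \cdot 7 \cdot 28 + 449 = 392 + 449 = 841$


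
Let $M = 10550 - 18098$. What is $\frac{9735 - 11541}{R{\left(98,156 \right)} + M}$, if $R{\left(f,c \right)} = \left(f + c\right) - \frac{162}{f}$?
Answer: $\frac{88494}{357487} \approx 0.24754$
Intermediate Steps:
$M = -7548$ ($M = 10550 - 18098 = -7548$)
$R{\left(f,c \right)} = c + f - \frac{162}{f}$ ($R{\left(f,c \right)} = \left(c + f\right) - \frac{162}{f} = c + f - \frac{162}{f}$)
$\frac{9735 - 11541}{R{\left(98,156 \right)} + M} = \frac{9735 - 11541}{\left(156 + 98 - \frac{162}{98}\right) - 7548} = - \frac{1806}{\left(156 + 98 - \frac{81}{49}\right) - 7548} = - \frac{1806}{\frac{12365}{49} - 7548} = - \frac{1806}{- \frac{357487}{49}} = \left(-1806\right) \left(- \frac{49}{357487}\right) = \frac{88494}{357487}$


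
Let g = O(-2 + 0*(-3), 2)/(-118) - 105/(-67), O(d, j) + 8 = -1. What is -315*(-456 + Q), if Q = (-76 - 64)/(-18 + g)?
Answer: 1215076800/8621 ≈ 1.4094e+5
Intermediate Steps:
O(d, j) = -9 (O(d, j) = -8 - 1 = -9)
g = 12993/7906 (g = -9/(-118) - 105/(-67) = -9*(-1/118) - 105*(-1/67) = 9/118 + 105/67 = 12993/7906 ≈ 1.6434)
Q = 221368/25863 (Q = (-76 - 64)/(-18 + 12993/7906) = -140/(-129315/7906) = -140*(-7906/129315) = 221368/25863 ≈ 8.5592)
-315*(-456 + Q) = -315*(-456 + 221368/25863) = -315*(-11572160/25863) = 1215076800/8621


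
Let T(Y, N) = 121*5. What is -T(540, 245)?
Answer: -605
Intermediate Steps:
T(Y, N) = 605
-T(540, 245) = -1*605 = -605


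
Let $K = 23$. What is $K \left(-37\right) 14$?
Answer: $-11914$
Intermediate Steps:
$K \left(-37\right) 14 = 23 \left(-37\right) 14 = \left(-851\right) 14 = -11914$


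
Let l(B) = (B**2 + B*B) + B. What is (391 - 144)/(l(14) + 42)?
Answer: 247/448 ≈ 0.55134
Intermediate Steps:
l(B) = B + 2*B**2 (l(B) = (B**2 + B**2) + B = 2*B**2 + B = B + 2*B**2)
(391 - 144)/(l(14) + 42) = (391 - 144)/(14*(1 + 2*14) + 42) = 247/(14*(1 + 28) + 42) = 247/(14*29 + 42) = 247/(406 + 42) = 247/448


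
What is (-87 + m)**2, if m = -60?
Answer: 21609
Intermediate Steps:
(-87 + m)**2 = (-87 - 60)**2 = (-147)**2 = 21609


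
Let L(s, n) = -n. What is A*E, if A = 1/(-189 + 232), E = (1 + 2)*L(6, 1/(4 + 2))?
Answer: -1/86 ≈ -0.011628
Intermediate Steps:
E = -½ (E = (1 + 2)*(-1/(4 + 2)) = 3*(-1/6) = 3*(-1*⅙) = 3*(-⅙) = -½ ≈ -0.50000)
A = 1/43 ≈ 0.023256
A*E = (1/43)*(-½) = -1/86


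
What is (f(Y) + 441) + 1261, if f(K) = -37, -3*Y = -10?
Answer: 1665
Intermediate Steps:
Y = 10/3 (Y = -⅓*(-10) = 10/3 ≈ 3.3333)
(f(Y) + 441) + 1261 = (-37 + 441) + 1261 = 404 + 1261 = 1665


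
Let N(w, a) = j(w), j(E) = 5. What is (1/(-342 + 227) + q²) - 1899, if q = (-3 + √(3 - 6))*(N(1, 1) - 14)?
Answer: -162496/115 - 486*I*√3 ≈ -1413.0 - 841.78*I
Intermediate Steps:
N(w, a) = 5
q = 27 - 9*I*√3 (q = (-3 + √(3 - 6))*(5 - 14) = (-3 + √(-3))*(-9) = (-3 + I*√3)*(-9) = 27 - 9*I*√3 ≈ 27.0 - 15.588*I)
(1/(-342 + 227) + q²) - 1899 = (1/(-342 + 227) + (27 - 9*I*√3)²) - 1899 = (1/(-115) + (27 - 9*I*√3)²) - 1899 = (-1/115 + (27 - 9*I*√3)²) - 1899 = -218386/115 + (27 - 9*I*√3)²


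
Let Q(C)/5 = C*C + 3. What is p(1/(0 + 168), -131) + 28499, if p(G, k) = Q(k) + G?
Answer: 19205593/168 ≈ 1.1432e+5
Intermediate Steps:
Q(C) = 15 + 5*C**2 (Q(C) = 5*(C*C + 3) = 5*(C**2 + 3) = 5*(3 + C**2) = 15 + 5*C**2)
p(G, k) = 15 + G + 5*k**2 (p(G, k) = (15 + 5*k**2) + G = 15 + G + 5*k**2)
p(1/(0 + 168), -131) + 28499 = (15 + 1/(0 + 168) + 5*(-131)**2) + 28499 = (15 + 1/168 + 5*17161) + 28499 = (15 + 1/168 + 85805) + 28499 = 14417761/168 + 28499 = 19205593/168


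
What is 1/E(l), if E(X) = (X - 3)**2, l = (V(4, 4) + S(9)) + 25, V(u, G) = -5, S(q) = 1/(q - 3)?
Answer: 36/10609 ≈ 0.0033933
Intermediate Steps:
S(q) = 1/(-3 + q)
l = 121/6 (l = (-5 + 1/(-3 + 9)) + 25 = (-5 + 1/6) + 25 = -29/6 + 25 = 121/6 ≈ 20.167)
E(X) = (-3 + X)**2
1/E(l) = 1/((-3 + 121/6)**2) = 1/((103/6)**2) = 1/(10609/36) = 36/10609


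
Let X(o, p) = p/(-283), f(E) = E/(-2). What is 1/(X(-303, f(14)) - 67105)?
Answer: -283/18990708 ≈ -1.4902e-5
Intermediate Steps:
f(E) = -E/2 (f(E) = E*(-1/2) = -E/2)
X(o, p) = -p/283 (X(o, p) = p*(-1/283) = -p/283)
1/(X(-303, f(14)) - 67105) = 1/(-(-1)*14/566 - 67105) = 1/(-1/283*(-7) - 67105) = 1/(7/283 - 67105) = 1/(-18990708/283) = -283/18990708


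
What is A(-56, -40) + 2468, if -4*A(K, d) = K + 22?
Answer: 4953/2 ≈ 2476.5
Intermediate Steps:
A(K, d) = -11/2 - K/4 (A(K, d) = -(K + 22)/4 = -(22 + K)/4 = -11/2 - K/4)
A(-56, -40) + 2468 = (-11/2 - 1/4*(-56)) + 2468 = (-11/2 + 14) + 2468 = 17/2 + 2468 = 4953/2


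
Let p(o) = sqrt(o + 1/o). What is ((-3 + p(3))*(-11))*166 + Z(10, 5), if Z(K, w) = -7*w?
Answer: 5443 - 1826*sqrt(30)/3 ≈ 2109.2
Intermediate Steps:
p(o) = sqrt(o + 1/o)
((-3 + p(3))*(-11))*166 + Z(10, 5) = ((-3 + sqrt(3 + 1/3))*(-11))*166 - 7*5 = ((-3 + sqrt(3 + 1/3))*(-11))*166 - 35 = ((-3 + sqrt(10/3))*(-11))*166 - 35 = ((-3 + sqrt(30)/3)*(-11))*166 - 35 = (33 - 11*sqrt(30)/3)*166 - 35 = (5478 - 1826*sqrt(30)/3) - 35 = 5443 - 1826*sqrt(30)/3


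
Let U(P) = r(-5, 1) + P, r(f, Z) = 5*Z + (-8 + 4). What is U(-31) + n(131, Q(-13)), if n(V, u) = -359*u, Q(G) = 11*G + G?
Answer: 55974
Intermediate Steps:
r(f, Z) = -4 + 5*Z (r(f, Z) = 5*Z - 4 = -4 + 5*Z)
U(P) = 1 + P (U(P) = (-4 + 5*1) + P = (-4 + 5) + P = 1 + P)
Q(G) = 12*G
U(-31) + n(131, Q(-13)) = (1 - 31) - 4308*(-13) = -30 - 359*(-156) = -30 + 56004 = 55974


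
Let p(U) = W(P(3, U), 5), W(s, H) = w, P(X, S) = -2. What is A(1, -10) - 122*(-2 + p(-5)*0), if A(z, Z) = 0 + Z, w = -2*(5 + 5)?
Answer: 234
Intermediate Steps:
w = -20 (w = -2*10 = -20)
W(s, H) = -20
p(U) = -20
A(z, Z) = Z
A(1, -10) - 122*(-2 + p(-5)*0) = -10 - 122*(-2 - 20*0) = -10 - 122*(-2 + 0) = -10 - 122*(-2) = -10 + 244 = 234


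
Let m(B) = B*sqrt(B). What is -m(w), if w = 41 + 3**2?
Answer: -250*sqrt(2) ≈ -353.55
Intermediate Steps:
w = 50 (w = 41 + 9 = 50)
m(B) = B**(3/2)
-m(w) = -50**(3/2) = -250*sqrt(2)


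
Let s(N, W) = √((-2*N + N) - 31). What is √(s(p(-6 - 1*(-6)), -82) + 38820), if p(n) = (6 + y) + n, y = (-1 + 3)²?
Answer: √(38820 + I*√41) ≈ 197.03 + 0.016*I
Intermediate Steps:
y = 4 (y = 2² = 4)
p(n) = 10 + n (p(n) = (6 + 4) + n = 10 + n)
s(N, W) = √(-31 - N) (s(N, W) = √(-N - 31) = √(-31 - N))
√(s(p(-6 - 1*(-6)), -82) + 38820) = √(√(-31 - (10 + (-6 - 1*(-6)))) + 38820) = √(√(-31 - (10 + (-6 + 6))) + 38820) = √(√(-31 - (10 + 0)) + 38820) = √(√(-31 - 1*10) + 38820) = √(√(-31 - 10) + 38820) = √(√(-41) + 38820) = √(I*√41 + 38820) = √(38820 + I*√41)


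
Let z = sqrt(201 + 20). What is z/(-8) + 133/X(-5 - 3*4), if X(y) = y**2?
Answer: 133/289 - sqrt(221)/8 ≈ -1.3981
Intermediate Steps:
z = sqrt(221) ≈ 14.866
z/(-8) + 133/X(-5 - 3*4) = sqrt(221)/(-8) + 133/((-5 - 3*4)**2) = sqrt(221)*(-1/8) + 133/((-5 - 12)**2) = -sqrt(221)/8 + 133/((-17)**2) = -sqrt(221)/8 + 133/289 = 133/289 - sqrt(221)/8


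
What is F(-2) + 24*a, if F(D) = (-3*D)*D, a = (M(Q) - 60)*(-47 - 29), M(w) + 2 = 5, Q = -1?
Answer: 103956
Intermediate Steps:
M(w) = 3 (M(w) = -2 + 5 = 3)
a = 4332 (a = (3 - 60)*(-47 - 29) = -57*(-76) = 4332)
F(D) = -3*D²
F(-2) + 24*a = -3*(-2)² + 24*4332 = -3*4 + 103968 = -12 + 103968 = 103956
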